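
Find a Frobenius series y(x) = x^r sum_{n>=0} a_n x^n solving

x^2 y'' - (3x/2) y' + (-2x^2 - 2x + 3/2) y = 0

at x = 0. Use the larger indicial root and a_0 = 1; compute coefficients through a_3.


Write in Frobenius form y'' + (p(x)/x) y' + (q(x)/x^2) y = 0:
  p(x) = -3/2,  q(x) = -2x^2 - 2x + 3/2.
Indicial equation: r(r-1) + (-3/2) r + (3/2) = 0 -> roots r_1 = 3/2, r_2 = 1.
Take r = r_1 = 3/2. Let y(x) = x^r sum_{n>=0} a_n x^n with a_0 = 1.
Substitute y = x^r sum a_n x^n and match x^{r+n}. The recurrence is
  D(n) a_n - 2 a_{n-1} - 2 a_{n-2} = 0,  where D(n) = (r+n)(r+n-1) + (-3/2)(r+n) + (3/2).
  a_n = [2 a_{n-1} + 2 a_{n-2}] / D(n).
Since the indicial polynomial factors as (r - r_1)(r - r_2), D(n) = (r_1 + n - r_1)(r_1 + n - r_2) = n(n + 1/2).
Evaluating step by step (a_0 = 1):
  n = 1: D(1) = 1(1 + 1/2) = 3/2; numerator = 2(1) = 2; a_1 = (2)/(3/2) = 4/3
  n = 2: D(2) = 2(2 + 1/2) = 5; numerator = 2(4/3) + 2(1) = 14/3; a_2 = (14/3)/(5) = 14/15
  n = 3: D(3) = 3(3 + 1/2) = 21/2; numerator = 2(14/15) + 2(4/3) = 68/15; a_3 = (68/15)/(21/2) = 136/315

r = 3/2; a_0 = 1; a_1 = 4/3; a_2 = 14/15; a_3 = 136/315


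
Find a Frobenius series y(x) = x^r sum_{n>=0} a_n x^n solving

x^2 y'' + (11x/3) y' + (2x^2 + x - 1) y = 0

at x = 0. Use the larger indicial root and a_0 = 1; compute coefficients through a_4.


Write in Frobenius form y'' + (p(x)/x) y' + (q(x)/x^2) y = 0:
  p(x) = 11/3,  q(x) = 2x^2 + x - 1.
Indicial equation: r(r-1) + (11/3) r + (-1) = 0 -> roots r_1 = 1/3, r_2 = -3.
Take r = r_1 = 1/3. Let y(x) = x^r sum_{n>=0} a_n x^n with a_0 = 1.
Substitute y = x^r sum a_n x^n and match x^{r+n}. The recurrence is
  D(n) a_n + 1 a_{n-1} + 2 a_{n-2} = 0,  where D(n) = (r+n)(r+n-1) + (11/3)(r+n) + (-1).
  a_n = [-1 a_{n-1} - 2 a_{n-2}] / D(n).
Since the indicial polynomial factors as (r - r_1)(r - r_2), D(n) = (r_1 + n - r_1)(r_1 + n - r_2) = n(n + 10/3).
Evaluating step by step (a_0 = 1):
  n = 1: D(1) = 1(1 + 10/3) = 13/3; numerator = -1(1) = -1; a_1 = (-1)/(13/3) = -3/13
  n = 2: D(2) = 2(2 + 10/3) = 32/3; numerator = -1(-3/13) - 2(1) = -23/13; a_2 = (-23/13)/(32/3) = -69/416
  n = 3: D(3) = 3(3 + 10/3) = 19; numerator = -1(-69/416) - 2(-3/13) = 261/416; a_3 = (261/416)/(19) = 261/7904
  n = 4: D(4) = 4(4 + 10/3) = 88/3; numerator = -1(261/7904) - 2(-69/416) = 2361/7904; a_4 = (2361/7904)/(88/3) = 7083/695552

r = 1/3; a_0 = 1; a_1 = -3/13; a_2 = -69/416; a_3 = 261/7904; a_4 = 7083/695552


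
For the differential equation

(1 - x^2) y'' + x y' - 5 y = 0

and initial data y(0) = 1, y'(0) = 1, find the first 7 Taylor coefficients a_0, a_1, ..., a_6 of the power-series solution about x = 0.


Ansatz: y(x) = sum_{n>=0} a_n x^n, so y'(x) = sum_{n>=1} n a_n x^(n-1) and y''(x) = sum_{n>=2} n(n-1) a_n x^(n-2).
Substitute into P(x) y'' + Q(x) y' + R(x) y = 0 with P(x) = 1 - x^2, Q(x) = x, R(x) = -5, and match powers of x.
Initial conditions: a_0 = 1, a_1 = 1.
Setting the coefficient of each power of x to zero and solving order by order (substituting the coefficients already found):
  x^0: 2 a_2 - 5 a_0 = 0  ->  2 a_2 = 5 a_0 = 5  ->  a_2 = 5/2
  x^1: 6 a_3 - 4 a_1 = 0  ->  6 a_3 = 4 a_1 = 4  ->  a_3 = 2/3
  x^2: 12 a_4 - 5 a_2 = 0  ->  12 a_4 = 5 a_2 = 25/2  ->  a_4 = 25/24
  x^3: 20 a_5 - 8 a_3 = 0  ->  20 a_5 = 8 a_3 = 16/3  ->  a_5 = 4/15
  x^4: 30 a_6 - 13 a_4 = 0  ->  30 a_6 = 13 a_4 = 325/24  ->  a_6 = 65/144
Truncated series: y(x) = 1 + x + (5/2) x^2 + (2/3) x^3 + (25/24) x^4 + (4/15) x^5 + (65/144) x^6 + O(x^7).

a_0 = 1; a_1 = 1; a_2 = 5/2; a_3 = 2/3; a_4 = 25/24; a_5 = 4/15; a_6 = 65/144


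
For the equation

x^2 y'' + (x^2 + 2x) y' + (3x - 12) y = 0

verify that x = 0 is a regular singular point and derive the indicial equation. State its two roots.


Divide by x^2 to reach normal form y'' + P_1(x) y' + P_2(x) y = 0 with P_1(x) = 1 + 2/x and P_2(x) = 3/x - 12/x^2.
x = 0 is a singular point because the y'-coefficient 1 + 2/x has a pole at x = 0 and the y-coefficient 3/x - 12/x^2 has a pole at x = 0.
It is a regular singular point because x P_1(x) = p(x) = x + 2 and x^2 P_2(x) = q(x) = 3x - 12 are polynomials, hence analytic at x = 0.
p(0) = 2,  q(0) = -12.
Indicial equation: r(r-1) + p(0) r + q(0) = 0, i.e. r^2 + (p(0) - 1) r + q(0) = 0, i.e. r^2 + 1 r - 12 = 0.
Discriminant: (1)^2 - 4(-12) = 49, so r = (-1 ± 7)/2.
Solving: r_1 = 3, r_2 = -4.

indicial: r^2 + 1 r - 12 = 0; roots r_1 = 3, r_2 = -4


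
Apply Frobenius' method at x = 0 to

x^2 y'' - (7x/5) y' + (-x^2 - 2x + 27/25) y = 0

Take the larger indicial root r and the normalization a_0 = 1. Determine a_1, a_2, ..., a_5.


Write in Frobenius form y'' + (p(x)/x) y' + (q(x)/x^2) y = 0:
  p(x) = -7/5,  q(x) = -x^2 - 2x + 27/25.
Indicial equation: r(r-1) + (-7/5) r + (27/25) = 0 -> roots r_1 = 9/5, r_2 = 3/5.
Take r = r_1 = 9/5. Let y(x) = x^r sum_{n>=0} a_n x^n with a_0 = 1.
Substitute y = x^r sum a_n x^n and match x^{r+n}. The recurrence is
  D(n) a_n - 2 a_{n-1} - 1 a_{n-2} = 0,  where D(n) = (r+n)(r+n-1) + (-7/5)(r+n) + (27/25).
  a_n = [2 a_{n-1} + 1 a_{n-2}] / D(n).
Since the indicial polynomial factors as (r - r_1)(r - r_2), D(n) = (r_1 + n - r_1)(r_1 + n - r_2) = n(n + 6/5).
Evaluating step by step (a_0 = 1):
  n = 1: D(1) = 1(1 + 6/5) = 11/5; numerator = 2(1) = 2; a_1 = (2)/(11/5) = 10/11
  n = 2: D(2) = 2(2 + 6/5) = 32/5; numerator = 2(10/11) + 1(1) = 31/11; a_2 = (31/11)/(32/5) = 155/352
  n = 3: D(3) = 3(3 + 6/5) = 63/5; numerator = 2(155/352) + 1(10/11) = 315/176; a_3 = (315/176)/(63/5) = 25/176
  n = 4: D(4) = 4(4 + 6/5) = 104/5; numerator = 2(25/176) + 1(155/352) = 255/352; a_4 = (255/352)/(104/5) = 1275/36608
  n = 5: D(5) = 5(5 + 6/5) = 31; numerator = 2(1275/36608) + 1(25/176) = 3875/18304; a_5 = (3875/18304)/(31) = 125/18304

r = 9/5; a_0 = 1; a_1 = 10/11; a_2 = 155/352; a_3 = 25/176; a_4 = 1275/36608; a_5 = 125/18304


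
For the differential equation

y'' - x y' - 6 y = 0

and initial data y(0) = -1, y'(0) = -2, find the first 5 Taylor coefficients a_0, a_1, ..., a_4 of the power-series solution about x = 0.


Ansatz: y(x) = sum_{n>=0} a_n x^n, so y'(x) = sum_{n>=1} n a_n x^(n-1) and y''(x) = sum_{n>=2} n(n-1) a_n x^(n-2).
Substitute into P(x) y'' + Q(x) y' + R(x) y = 0 with P(x) = 1, Q(x) = -x, R(x) = -6, and match powers of x.
Initial conditions: a_0 = -1, a_1 = -2.
Setting the coefficient of each power of x to zero and solving order by order (substituting the coefficients already found):
  x^0: 2 a_2 - 6 a_0 = 0  ->  2 a_2 = 6 a_0 = -6  ->  a_2 = -3
  x^1: 6 a_3 - 7 a_1 = 0  ->  6 a_3 = 7 a_1 = -14  ->  a_3 = -7/3
  x^2: 12 a_4 - 8 a_2 = 0  ->  12 a_4 = 8 a_2 = -24  ->  a_4 = -2
Truncated series: y(x) = -1 - 2 x - 3 x^2 - (7/3) x^3 - 2 x^4 + O(x^5).

a_0 = -1; a_1 = -2; a_2 = -3; a_3 = -7/3; a_4 = -2


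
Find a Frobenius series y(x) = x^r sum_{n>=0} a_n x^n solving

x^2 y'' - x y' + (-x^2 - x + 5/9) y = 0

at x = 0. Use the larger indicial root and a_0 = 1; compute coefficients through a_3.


Write in Frobenius form y'' + (p(x)/x) y' + (q(x)/x^2) y = 0:
  p(x) = -1,  q(x) = -x^2 - x + 5/9.
Indicial equation: r(r-1) + (-1) r + (5/9) = 0 -> roots r_1 = 5/3, r_2 = 1/3.
Take r = r_1 = 5/3. Let y(x) = x^r sum_{n>=0} a_n x^n with a_0 = 1.
Substitute y = x^r sum a_n x^n and match x^{r+n}. The recurrence is
  D(n) a_n - 1 a_{n-1} - 1 a_{n-2} = 0,  where D(n) = (r+n)(r+n-1) + (-1)(r+n) + (5/9).
  a_n = [1 a_{n-1} + 1 a_{n-2}] / D(n).
Since the indicial polynomial factors as (r - r_1)(r - r_2), D(n) = (r_1 + n - r_1)(r_1 + n - r_2) = n(n + 4/3).
Evaluating step by step (a_0 = 1):
  n = 1: D(1) = 1(1 + 4/3) = 7/3; numerator = 1(1) = 1; a_1 = (1)/(7/3) = 3/7
  n = 2: D(2) = 2(2 + 4/3) = 20/3; numerator = 1(3/7) + 1(1) = 10/7; a_2 = (10/7)/(20/3) = 3/14
  n = 3: D(3) = 3(3 + 4/3) = 13; numerator = 1(3/14) + 1(3/7) = 9/14; a_3 = (9/14)/(13) = 9/182

r = 5/3; a_0 = 1; a_1 = 3/7; a_2 = 3/14; a_3 = 9/182


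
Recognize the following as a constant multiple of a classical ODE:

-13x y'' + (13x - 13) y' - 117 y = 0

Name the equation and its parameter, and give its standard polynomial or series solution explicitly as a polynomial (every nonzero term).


All three coefficients share the factor -13; dividing through by -13 gives  x y'' + (1 - x) y' + 9 y = 0.
This matches the Laguerre equation x y'' + (1 - x) y' + n y = 0 with n = 9; the polynomial solution is L_9(x).
With y = sum_k a_k x^k, matching x^k gives (k+1)k a_{k+1} + (k+1) a_{k+1} - k a_k + n a_k = 0, i.e. (k+1)^2 a_{k+1} = (k - n) a_k = (k - 9) a_k. The right side vanishes at k = 9, so the series terminates at degree 9.
Standard normalization L_n(0) = 1 gives a_0 = 1. Work upward with a_{k+1} = (k - 9) a_k / (k+1)^2:
  a_1 = (0 - 9)(1) / 1^2 = -9/1 = -9
  a_2 = (1 - 9)(-9) / 2^2 = 72/4 = 18
  a_3 = (2 - 9)(18) / 3^2 = -126/9 = -14
  a_4 = (3 - 9)(-14) / 4^2 = 84/16 = 21/4
  a_5 = (4 - 9)(21/4) / 5^2 = (-105/4)/25 = -21/20
  a_6 = (5 - 9)(-21/20) / 6^2 = (21/5)/36 = 7/60
  a_7 = (6 - 9)(7/60) / 7^2 = (-7/20)/49 = -1/140
  a_8 = (7 - 9)(-1/140) / 8^2 = (1/70)/64 = 1/4480
  a_9 = (8 - 9)(1/4480) / 9^2 = (-1/4480)/81 = -1/362880
Hence L_9(x) = -x^9/362880 + x^8/4480 - x^7/140 + 7 x^6/60 - 21 x^5/20 + 21 x^4/4 - 14 x^3 + 18 x^2 - 9 x + 1.

L_9(x); series = -x^9/362880 + x^8/4480 - x^7/140 + 7 x^6/60 - 21 x^5/20 + 21 x^4/4 - 14 x^3 + 18 x^2 - 9 x + 1


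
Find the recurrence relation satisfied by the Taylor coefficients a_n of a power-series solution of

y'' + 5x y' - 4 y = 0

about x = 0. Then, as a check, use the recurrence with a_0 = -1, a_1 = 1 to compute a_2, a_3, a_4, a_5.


Substitute y = sum_n a_n x^n.
y''(x) has coefficient (n+2)(n+1) a_{n+2} at x^n;
5 x y'(x) has coefficient 5 n a_n at x^n (shift);
-4 y(x) has coefficient -4 a_n at x^n.
Matching x^n: (n+2)(n+1) a_{n+2} + (5n - 4) a_n = 0.
Thus a_{n+2} = (-5n + 4) / ((n+1)(n+2)) * a_n.

Check with a_0 = -1, a_1 = 1 (apply the recurrence for n = 0, 1, 2, 3): a_0 = -1, a_1 = 1, a_2 = -2, a_3 = -1/6, a_4 = 1, a_5 = 11/120.

a_(n+2) = (-5n + 4) / ((n+1)(n+2)) * a_n; check: a_0 = -1, a_1 = 1, a_2 = -2, a_3 = -1/6, a_4 = 1, a_5 = 11/120


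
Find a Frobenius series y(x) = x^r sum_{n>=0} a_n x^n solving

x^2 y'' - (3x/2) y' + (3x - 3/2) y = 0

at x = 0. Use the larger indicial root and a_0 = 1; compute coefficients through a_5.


Write in Frobenius form y'' + (p(x)/x) y' + (q(x)/x^2) y = 0:
  p(x) = -3/2,  q(x) = 3x - 3/2.
Indicial equation: r(r-1) + (-3/2) r + (-3/2) = 0 -> roots r_1 = 3, r_2 = -1/2.
Take r = r_1 = 3. Let y(x) = x^r sum_{n>=0} a_n x^n with a_0 = 1.
Substitute y = x^r sum a_n x^n and match x^{r+n}. The recurrence is
  D(n) a_n + 3 a_{n-1} = 0,  where D(n) = (r+n)(r+n-1) + (-3/2)(r+n) + (-3/2).
  a_n = -3 / D(n) * a_{n-1}.
Since the indicial polynomial factors as (r - r_1)(r - r_2), D(n) = (r_1 + n - r_1)(r_1 + n - r_2) = n(n + 7/2).
Evaluating step by step (a_0 = 1):
  n = 1: D(1) = 1(1 + 7/2) = 9/2; numerator = -3(1) = -3; a_1 = (-3)/(9/2) = -2/3
  n = 2: D(2) = 2(2 + 7/2) = 11; numerator = -3(-2/3) = 2; a_2 = (2)/(11) = 2/11
  n = 3: D(3) = 3(3 + 7/2) = 39/2; numerator = -3(2/11) = -6/11; a_3 = (-6/11)/(39/2) = -4/143
  n = 4: D(4) = 4(4 + 7/2) = 30; numerator = -3(-4/143) = 12/143; a_4 = (12/143)/(30) = 2/715
  n = 5: D(5) = 5(5 + 7/2) = 85/2; numerator = -3(2/715) = -6/715; a_5 = (-6/715)/(85/2) = -12/60775

r = 3; a_0 = 1; a_1 = -2/3; a_2 = 2/11; a_3 = -4/143; a_4 = 2/715; a_5 = -12/60775


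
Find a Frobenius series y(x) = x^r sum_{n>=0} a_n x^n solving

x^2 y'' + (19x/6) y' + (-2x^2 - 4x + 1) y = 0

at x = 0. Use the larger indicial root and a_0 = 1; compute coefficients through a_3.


Write in Frobenius form y'' + (p(x)/x) y' + (q(x)/x^2) y = 0:
  p(x) = 19/6,  q(x) = -2x^2 - 4x + 1.
Indicial equation: r(r-1) + (19/6) r + (1) = 0 -> roots r_1 = -2/3, r_2 = -3/2.
Take r = r_1 = -2/3. Let y(x) = x^r sum_{n>=0} a_n x^n with a_0 = 1.
Substitute y = x^r sum a_n x^n and match x^{r+n}. The recurrence is
  D(n) a_n - 4 a_{n-1} - 2 a_{n-2} = 0,  where D(n) = (r+n)(r+n-1) + (19/6)(r+n) + (1).
  a_n = [4 a_{n-1} + 2 a_{n-2}] / D(n).
Since the indicial polynomial factors as (r - r_1)(r - r_2), D(n) = (r_1 + n - r_1)(r_1 + n - r_2) = n(n + 5/6).
Evaluating step by step (a_0 = 1):
  n = 1: D(1) = 1(1 + 5/6) = 11/6; numerator = 4(1) = 4; a_1 = (4)/(11/6) = 24/11
  n = 2: D(2) = 2(2 + 5/6) = 17/3; numerator = 4(24/11) + 2(1) = 118/11; a_2 = (118/11)/(17/3) = 354/187
  n = 3: D(3) = 3(3 + 5/6) = 23/2; numerator = 4(354/187) + 2(24/11) = 2232/187; a_3 = (2232/187)/(23/2) = 4464/4301

r = -2/3; a_0 = 1; a_1 = 24/11; a_2 = 354/187; a_3 = 4464/4301


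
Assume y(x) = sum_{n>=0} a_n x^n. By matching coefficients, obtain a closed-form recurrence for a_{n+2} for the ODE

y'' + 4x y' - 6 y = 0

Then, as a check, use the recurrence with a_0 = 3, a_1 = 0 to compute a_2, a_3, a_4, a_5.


Substitute y = sum_n a_n x^n.
y''(x) has coefficient (n+2)(n+1) a_{n+2} at x^n;
4 x y'(x) has coefficient 4 n a_n at x^n (shift);
-6 y(x) has coefficient -6 a_n at x^n.
Matching x^n: (n+2)(n+1) a_{n+2} + (4n - 6) a_n = 0.
Thus a_{n+2} = (-4n + 6) / ((n+1)(n+2)) * a_n.

Check with a_0 = 3, a_1 = 0 (apply the recurrence for n = 0, 1, 2, 3): a_0 = 3, a_1 = 0, a_2 = 9, a_3 = 0, a_4 = -3/2, a_5 = 0.

a_(n+2) = (-4n + 6) / ((n+1)(n+2)) * a_n; check: a_0 = 3, a_1 = 0, a_2 = 9, a_3 = 0, a_4 = -3/2, a_5 = 0


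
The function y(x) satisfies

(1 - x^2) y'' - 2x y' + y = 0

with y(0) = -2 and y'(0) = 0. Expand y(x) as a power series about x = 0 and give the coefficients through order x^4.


Ansatz: y(x) = sum_{n>=0} a_n x^n, so y'(x) = sum_{n>=1} n a_n x^(n-1) and y''(x) = sum_{n>=2} n(n-1) a_n x^(n-2).
Substitute into P(x) y'' + Q(x) y' + R(x) y = 0 with P(x) = 1 - x^2, Q(x) = -2x, R(x) = 1, and match powers of x.
Initial conditions: a_0 = -2, a_1 = 0.
Setting the coefficient of each power of x to zero and solving order by order (substituting the coefficients already found):
  x^0: 2 a_2 + a_0 = 0  ->  2 a_2 = -a_0 = 2  ->  a_2 = 1
  x^1: 6 a_3 - a_1 = 0  ->  6 a_3 = a_1 = 0  ->  a_3 = 0
  x^2: 12 a_4 - 5 a_2 = 0  ->  12 a_4 = 5 a_2 = 5  ->  a_4 = 5/12
Truncated series: y(x) = -2 + x^2 + (5/12) x^4 + O(x^5).

a_0 = -2; a_1 = 0; a_2 = 1; a_3 = 0; a_4 = 5/12


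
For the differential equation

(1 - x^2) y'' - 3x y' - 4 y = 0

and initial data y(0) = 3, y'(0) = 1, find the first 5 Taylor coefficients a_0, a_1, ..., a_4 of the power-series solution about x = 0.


Ansatz: y(x) = sum_{n>=0} a_n x^n, so y'(x) = sum_{n>=1} n a_n x^(n-1) and y''(x) = sum_{n>=2} n(n-1) a_n x^(n-2).
Substitute into P(x) y'' + Q(x) y' + R(x) y = 0 with P(x) = 1 - x^2, Q(x) = -3x, R(x) = -4, and match powers of x.
Initial conditions: a_0 = 3, a_1 = 1.
Setting the coefficient of each power of x to zero and solving order by order (substituting the coefficients already found):
  x^0: 2 a_2 - 4 a_0 = 0  ->  2 a_2 = 4 a_0 = 12  ->  a_2 = 6
  x^1: 6 a_3 - 7 a_1 = 0  ->  6 a_3 = 7 a_1 = 7  ->  a_3 = 7/6
  x^2: 12 a_4 - 12 a_2 = 0  ->  12 a_4 = 12 a_2 = 72  ->  a_4 = 6
Truncated series: y(x) = 3 + x + 6 x^2 + (7/6) x^3 + 6 x^4 + O(x^5).

a_0 = 3; a_1 = 1; a_2 = 6; a_3 = 7/6; a_4 = 6


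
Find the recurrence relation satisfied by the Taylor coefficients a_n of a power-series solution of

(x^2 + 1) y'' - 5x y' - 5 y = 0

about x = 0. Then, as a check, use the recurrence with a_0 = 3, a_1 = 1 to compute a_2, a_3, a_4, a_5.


Substitute y = sum_n a_n x^n.
(1 + 1 x^2) y'' contributes (n+2)(n+1) a_{n+2} + n(n-1) a_n at x^n.
-5 x y'(x) contributes -5 n a_n at x^n.
-5 y(x) contributes -5 a_n at x^n.
Matching x^n: (n+2)(n+1) a_{n+2} + (n(n-1) - 5 n - 5) a_n = 0.
Thus a_{n+2} = (-n(n-1) + 5 n + 5) / ((n+1)(n+2)) * a_n.

Check with a_0 = 3, a_1 = 1 (apply the recurrence for n = 0, 1, 2, 3): a_0 = 3, a_1 = 1, a_2 = 15/2, a_3 = 5/3, a_4 = 65/8, a_5 = 7/6.

a_(n+2) = (-n(n-1) + 5 n + 5) / ((n+1)(n+2)) * a_n; check: a_0 = 3, a_1 = 1, a_2 = 15/2, a_3 = 5/3, a_4 = 65/8, a_5 = 7/6


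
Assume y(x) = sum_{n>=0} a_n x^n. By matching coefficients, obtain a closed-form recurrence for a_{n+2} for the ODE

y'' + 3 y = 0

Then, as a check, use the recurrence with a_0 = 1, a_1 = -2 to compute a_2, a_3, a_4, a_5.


Substitute y = sum_n a_n x^n into y'' + (const) y = 0.
y''(x) = sum_{n>=0} (n+2)(n+1) a_{n+2} x^n.
The ODE becomes sum_n [(n+2)(n+1) a_{n+2} + 3 a_n] x^n = 0.
Setting each coefficient to zero gives the recurrence:
  (n+2)(n+1) a_{n+2} + 3 a_n = 0,
  a_{n+2} = -3 / ((n+1)(n+2)) a_n.

Check with a_0 = 1, a_1 = -2 (apply the recurrence for n = 0, 1, 2, 3): a_0 = 1, a_1 = -2, a_2 = -3/2, a_3 = 1, a_4 = 3/8, a_5 = -3/20.

a_{n+2} = -3/((n+1)(n+2)) * a_n; check: a_0 = 1, a_1 = -2, a_2 = -3/2, a_3 = 1, a_4 = 3/8, a_5 = -3/20


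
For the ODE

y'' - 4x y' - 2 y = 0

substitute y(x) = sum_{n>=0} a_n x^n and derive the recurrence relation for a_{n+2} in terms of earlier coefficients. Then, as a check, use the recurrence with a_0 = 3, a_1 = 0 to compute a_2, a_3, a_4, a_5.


Substitute y = sum_n a_n x^n.
y''(x) has coefficient (n+2)(n+1) a_{n+2} at x^n;
-4 x y'(x) has coefficient -4 n a_n at x^n (shift);
-2 y(x) has coefficient -2 a_n at x^n.
Matching x^n: (n+2)(n+1) a_{n+2} + (-4n - 2) a_n = 0.
Thus a_{n+2} = (4n + 2) / ((n+1)(n+2)) * a_n.

Check with a_0 = 3, a_1 = 0 (apply the recurrence for n = 0, 1, 2, 3): a_0 = 3, a_1 = 0, a_2 = 3, a_3 = 0, a_4 = 5/2, a_5 = 0.

a_(n+2) = (4n + 2) / ((n+1)(n+2)) * a_n; check: a_0 = 3, a_1 = 0, a_2 = 3, a_3 = 0, a_4 = 5/2, a_5 = 0


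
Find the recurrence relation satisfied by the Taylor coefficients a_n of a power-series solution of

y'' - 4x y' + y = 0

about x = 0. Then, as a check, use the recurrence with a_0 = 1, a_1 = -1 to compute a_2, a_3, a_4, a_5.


Substitute y = sum_n a_n x^n.
y''(x) has coefficient (n+2)(n+1) a_{n+2} at x^n;
-4 x y'(x) has coefficient -4 n a_n at x^n (shift);
y(x) has coefficient 1 a_n at x^n.
Matching x^n: (n+2)(n+1) a_{n+2} + (-4n + 1) a_n = 0.
Thus a_{n+2} = (4n - 1) / ((n+1)(n+2)) * a_n.

Check with a_0 = 1, a_1 = -1 (apply the recurrence for n = 0, 1, 2, 3): a_0 = 1, a_1 = -1, a_2 = -1/2, a_3 = -1/2, a_4 = -7/24, a_5 = -11/40.

a_(n+2) = (4n - 1) / ((n+1)(n+2)) * a_n; check: a_0 = 1, a_1 = -1, a_2 = -1/2, a_3 = -1/2, a_4 = -7/24, a_5 = -11/40


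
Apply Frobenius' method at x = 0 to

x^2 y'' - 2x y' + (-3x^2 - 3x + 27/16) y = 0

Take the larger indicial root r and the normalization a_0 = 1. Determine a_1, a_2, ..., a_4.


Write in Frobenius form y'' + (p(x)/x) y' + (q(x)/x^2) y = 0:
  p(x) = -2,  q(x) = -3x^2 - 3x + 27/16.
Indicial equation: r(r-1) + (-2) r + (27/16) = 0 -> roots r_1 = 9/4, r_2 = 3/4.
Take r = r_1 = 9/4. Let y(x) = x^r sum_{n>=0} a_n x^n with a_0 = 1.
Substitute y = x^r sum a_n x^n and match x^{r+n}. The recurrence is
  D(n) a_n - 3 a_{n-1} - 3 a_{n-2} = 0,  where D(n) = (r+n)(r+n-1) + (-2)(r+n) + (27/16).
  a_n = [3 a_{n-1} + 3 a_{n-2}] / D(n).
Since the indicial polynomial factors as (r - r_1)(r - r_2), D(n) = (r_1 + n - r_1)(r_1 + n - r_2) = n(n + 3/2).
Evaluating step by step (a_0 = 1):
  n = 1: D(1) = 1(1 + 3/2) = 5/2; numerator = 3(1) = 3; a_1 = (3)/(5/2) = 6/5
  n = 2: D(2) = 2(2 + 3/2) = 7; numerator = 3(6/5) + 3(1) = 33/5; a_2 = (33/5)/(7) = 33/35
  n = 3: D(3) = 3(3 + 3/2) = 27/2; numerator = 3(33/35) + 3(6/5) = 45/7; a_3 = (45/7)/(27/2) = 10/21
  n = 4: D(4) = 4(4 + 3/2) = 22; numerator = 3(10/21) + 3(33/35) = 149/35; a_4 = (149/35)/(22) = 149/770

r = 9/4; a_0 = 1; a_1 = 6/5; a_2 = 33/35; a_3 = 10/21; a_4 = 149/770


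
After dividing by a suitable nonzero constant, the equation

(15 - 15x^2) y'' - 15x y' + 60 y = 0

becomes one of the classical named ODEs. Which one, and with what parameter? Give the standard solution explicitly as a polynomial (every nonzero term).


All three coefficients share the factor 15; dividing through by 15 gives  (1 - x^2) y'' - x y' + 4 y = 0.
This matches the Chebyshev equation (1 - x^2) y'' - x y' + n^2 y = 0 (note the -x y' term, not -2x y') with n^2 = 4, so n = 2; the polynomial solution is T_2(x).
With y = sum_k a_k x^k, matching x^k gives (k+2)(k+1) a_{k+2} = (k^2 - n^2) a_k = (k - 2)(k + 2) a_k. The right side vanishes at k = 2, so the series with the parity of 2 terminates at degree 2.
Standard normalization: leading coefficient of T_n is 2^(n-1), so a_2 = 2^1 = 2. Work downward with a_k = (k+1)(k+2) a_{k+2} / ((k - 2)(k + 2)):
  a_0 = (1)(2)(2) / ((0 - 2)(0 + 2)) = 4/(-4) = -1
Hence T_2(x) = 2 x^2 - 1.

T_2(x); series = 2 x^2 - 1


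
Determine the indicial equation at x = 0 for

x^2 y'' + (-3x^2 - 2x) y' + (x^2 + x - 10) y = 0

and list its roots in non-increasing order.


Divide by x^2 to reach normal form y'' + P_1(x) y' + P_2(x) y = 0 with P_1(x) = -3 - 2/x and P_2(x) = 1 + 1/x - 10/x^2.
x = 0 is a singular point because the y'-coefficient -3 - 2/x has a pole at x = 0 and the y-coefficient 1 + 1/x - 10/x^2 has a pole at x = 0.
It is a regular singular point because x P_1(x) = p(x) = -3x - 2 and x^2 P_2(x) = q(x) = x^2 + x - 10 are polynomials, hence analytic at x = 0.
p(0) = -2,  q(0) = -10.
Indicial equation: r(r-1) + p(0) r + q(0) = 0, i.e. r^2 + (p(0) - 1) r + q(0) = 0, i.e. r^2 - 3 r - 10 = 0.
Discriminant: (-3)^2 - 4(-10) = 49, so r = (3 ± 7)/2.
Solving: r_1 = 5, r_2 = -2.

indicial: r^2 - 3 r - 10 = 0; roots r_1 = 5, r_2 = -2


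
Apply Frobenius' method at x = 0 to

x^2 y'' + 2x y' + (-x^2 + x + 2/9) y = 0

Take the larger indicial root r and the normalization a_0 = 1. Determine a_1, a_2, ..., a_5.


Write in Frobenius form y'' + (p(x)/x) y' + (q(x)/x^2) y = 0:
  p(x) = 2,  q(x) = -x^2 + x + 2/9.
Indicial equation: r(r-1) + (2) r + (2/9) = 0 -> roots r_1 = -1/3, r_2 = -2/3.
Take r = r_1 = -1/3. Let y(x) = x^r sum_{n>=0} a_n x^n with a_0 = 1.
Substitute y = x^r sum a_n x^n and match x^{r+n}. The recurrence is
  D(n) a_n + 1 a_{n-1} - 1 a_{n-2} = 0,  where D(n) = (r+n)(r+n-1) + (2)(r+n) + (2/9).
  a_n = [-1 a_{n-1} + 1 a_{n-2}] / D(n).
Since the indicial polynomial factors as (r - r_1)(r - r_2), D(n) = (r_1 + n - r_1)(r_1 + n - r_2) = n(n + 1/3).
Evaluating step by step (a_0 = 1):
  n = 1: D(1) = 1(1 + 1/3) = 4/3; numerator = -1(1) = -1; a_1 = (-1)/(4/3) = -3/4
  n = 2: D(2) = 2(2 + 1/3) = 14/3; numerator = -1(-3/4) + 1(1) = 7/4; a_2 = (7/4)/(14/3) = 3/8
  n = 3: D(3) = 3(3 + 1/3) = 10; numerator = -1(3/8) + 1(-3/4) = -9/8; a_3 = (-9/8)/(10) = -9/80
  n = 4: D(4) = 4(4 + 1/3) = 52/3; numerator = -1(-9/80) + 1(3/8) = 39/80; a_4 = (39/80)/(52/3) = 9/320
  n = 5: D(5) = 5(5 + 1/3) = 80/3; numerator = -1(9/320) + 1(-9/80) = -9/64; a_5 = (-9/64)/(80/3) = -27/5120

r = -1/3; a_0 = 1; a_1 = -3/4; a_2 = 3/8; a_3 = -9/80; a_4 = 9/320; a_5 = -27/5120


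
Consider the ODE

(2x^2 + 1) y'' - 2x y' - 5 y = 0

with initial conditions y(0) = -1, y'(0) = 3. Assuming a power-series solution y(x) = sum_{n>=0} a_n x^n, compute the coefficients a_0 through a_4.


Ansatz: y(x) = sum_{n>=0} a_n x^n, so y'(x) = sum_{n>=1} n a_n x^(n-1) and y''(x) = sum_{n>=2} n(n-1) a_n x^(n-2).
Substitute into P(x) y'' + Q(x) y' + R(x) y = 0 with P(x) = 2x^2 + 1, Q(x) = -2x, R(x) = -5, and match powers of x.
Initial conditions: a_0 = -1, a_1 = 3.
Setting the coefficient of each power of x to zero and solving order by order (substituting the coefficients already found):
  x^0: 2 a_2 - 5 a_0 = 0  ->  2 a_2 = 5 a_0 = -5  ->  a_2 = -5/2
  x^1: 6 a_3 - 7 a_1 = 0  ->  6 a_3 = 7 a_1 = 21  ->  a_3 = 7/2
  x^2: 12 a_4 - 5 a_2 = 0  ->  12 a_4 = 5 a_2 = -25/2  ->  a_4 = -25/24
Truncated series: y(x) = -1 + 3 x - (5/2) x^2 + (7/2) x^3 - (25/24) x^4 + O(x^5).

a_0 = -1; a_1 = 3; a_2 = -5/2; a_3 = 7/2; a_4 = -25/24


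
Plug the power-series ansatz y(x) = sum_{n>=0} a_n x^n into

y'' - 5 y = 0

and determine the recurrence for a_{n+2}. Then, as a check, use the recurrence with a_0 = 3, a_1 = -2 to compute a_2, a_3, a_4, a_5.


Substitute y = sum_n a_n x^n into y'' + (const) y = 0.
y''(x) = sum_{n>=0} (n+2)(n+1) a_{n+2} x^n.
The ODE becomes sum_n [(n+2)(n+1) a_{n+2} - 5 a_n] x^n = 0.
Setting each coefficient to zero gives the recurrence:
  (n+2)(n+1) a_{n+2} - 5 a_n = 0,
  a_{n+2} = 5 / ((n+1)(n+2)) a_n.

Check with a_0 = 3, a_1 = -2 (apply the recurrence for n = 0, 1, 2, 3): a_0 = 3, a_1 = -2, a_2 = 15/2, a_3 = -5/3, a_4 = 25/8, a_5 = -5/12.

a_{n+2} = 5/((n+1)(n+2)) * a_n; check: a_0 = 3, a_1 = -2, a_2 = 15/2, a_3 = -5/3, a_4 = 25/8, a_5 = -5/12


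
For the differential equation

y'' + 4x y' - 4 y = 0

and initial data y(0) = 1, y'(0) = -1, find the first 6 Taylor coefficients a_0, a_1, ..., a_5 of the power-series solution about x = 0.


Ansatz: y(x) = sum_{n>=0} a_n x^n, so y'(x) = sum_{n>=1} n a_n x^(n-1) and y''(x) = sum_{n>=2} n(n-1) a_n x^(n-2).
Substitute into P(x) y'' + Q(x) y' + R(x) y = 0 with P(x) = 1, Q(x) = 4x, R(x) = -4, and match powers of x.
Initial conditions: a_0 = 1, a_1 = -1.
Setting the coefficient of each power of x to zero and solving order by order (substituting the coefficients already found):
  x^0: 2 a_2 - 4 a_0 = 0  ->  2 a_2 = 4 a_0 = 4  ->  a_2 = 2
  x^1: 6 a_3 = 0  ->  a_3 = 0
  x^2: 12 a_4 + 4 a_2 = 0  ->  12 a_4 = -4 a_2 = -8  ->  a_4 = -2/3
  x^3: 20 a_5 + 8 a_3 = 0  ->  20 a_5 = -8 a_3 = 0  ->  a_5 = 0
Truncated series: y(x) = 1 - x + 2 x^2 - (2/3) x^4 + O(x^6).

a_0 = 1; a_1 = -1; a_2 = 2; a_3 = 0; a_4 = -2/3; a_5 = 0


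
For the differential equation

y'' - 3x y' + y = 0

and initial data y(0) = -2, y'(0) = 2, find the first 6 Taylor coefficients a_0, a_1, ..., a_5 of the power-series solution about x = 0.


Ansatz: y(x) = sum_{n>=0} a_n x^n, so y'(x) = sum_{n>=1} n a_n x^(n-1) and y''(x) = sum_{n>=2} n(n-1) a_n x^(n-2).
Substitute into P(x) y'' + Q(x) y' + R(x) y = 0 with P(x) = 1, Q(x) = -3x, R(x) = 1, and match powers of x.
Initial conditions: a_0 = -2, a_1 = 2.
Setting the coefficient of each power of x to zero and solving order by order (substituting the coefficients already found):
  x^0: 2 a_2 + a_0 = 0  ->  2 a_2 = -a_0 = 2  ->  a_2 = 1
  x^1: 6 a_3 - 2 a_1 = 0  ->  6 a_3 = 2 a_1 = 4  ->  a_3 = 2/3
  x^2: 12 a_4 - 5 a_2 = 0  ->  12 a_4 = 5 a_2 = 5  ->  a_4 = 5/12
  x^3: 20 a_5 - 8 a_3 = 0  ->  20 a_5 = 8 a_3 = 16/3  ->  a_5 = 4/15
Truncated series: y(x) = -2 + 2 x + x^2 + (2/3) x^3 + (5/12) x^4 + (4/15) x^5 + O(x^6).

a_0 = -2; a_1 = 2; a_2 = 1; a_3 = 2/3; a_4 = 5/12; a_5 = 4/15


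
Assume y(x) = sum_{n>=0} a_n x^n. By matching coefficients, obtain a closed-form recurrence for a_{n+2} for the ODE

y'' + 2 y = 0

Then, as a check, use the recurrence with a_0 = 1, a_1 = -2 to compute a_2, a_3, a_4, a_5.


Substitute y = sum_n a_n x^n into y'' + (const) y = 0.
y''(x) = sum_{n>=0} (n+2)(n+1) a_{n+2} x^n.
The ODE becomes sum_n [(n+2)(n+1) a_{n+2} + 2 a_n] x^n = 0.
Setting each coefficient to zero gives the recurrence:
  (n+2)(n+1) a_{n+2} + 2 a_n = 0,
  a_{n+2} = -2 / ((n+1)(n+2)) a_n.

Check with a_0 = 1, a_1 = -2 (apply the recurrence for n = 0, 1, 2, 3): a_0 = 1, a_1 = -2, a_2 = -1, a_3 = 2/3, a_4 = 1/6, a_5 = -1/15.

a_{n+2} = -2/((n+1)(n+2)) * a_n; check: a_0 = 1, a_1 = -2, a_2 = -1, a_3 = 2/3, a_4 = 1/6, a_5 = -1/15


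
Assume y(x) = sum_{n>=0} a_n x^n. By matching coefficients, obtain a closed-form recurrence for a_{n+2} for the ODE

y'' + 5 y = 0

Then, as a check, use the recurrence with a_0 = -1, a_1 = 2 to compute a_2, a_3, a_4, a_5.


Substitute y = sum_n a_n x^n into y'' + (const) y = 0.
y''(x) = sum_{n>=0} (n+2)(n+1) a_{n+2} x^n.
The ODE becomes sum_n [(n+2)(n+1) a_{n+2} + 5 a_n] x^n = 0.
Setting each coefficient to zero gives the recurrence:
  (n+2)(n+1) a_{n+2} + 5 a_n = 0,
  a_{n+2} = -5 / ((n+1)(n+2)) a_n.

Check with a_0 = -1, a_1 = 2 (apply the recurrence for n = 0, 1, 2, 3): a_0 = -1, a_1 = 2, a_2 = 5/2, a_3 = -5/3, a_4 = -25/24, a_5 = 5/12.

a_{n+2} = -5/((n+1)(n+2)) * a_n; check: a_0 = -1, a_1 = 2, a_2 = 5/2, a_3 = -5/3, a_4 = -25/24, a_5 = 5/12


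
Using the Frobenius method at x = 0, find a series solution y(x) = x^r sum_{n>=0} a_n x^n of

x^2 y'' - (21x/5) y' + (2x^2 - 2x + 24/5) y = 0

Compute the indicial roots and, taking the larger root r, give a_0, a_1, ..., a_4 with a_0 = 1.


Write in Frobenius form y'' + (p(x)/x) y' + (q(x)/x^2) y = 0:
  p(x) = -21/5,  q(x) = 2x^2 - 2x + 24/5.
Indicial equation: r(r-1) + (-21/5) r + (24/5) = 0 -> roots r_1 = 4, r_2 = 6/5.
Take r = r_1 = 4. Let y(x) = x^r sum_{n>=0} a_n x^n with a_0 = 1.
Substitute y = x^r sum a_n x^n and match x^{r+n}. The recurrence is
  D(n) a_n - 2 a_{n-1} + 2 a_{n-2} = 0,  where D(n) = (r+n)(r+n-1) + (-21/5)(r+n) + (24/5).
  a_n = [2 a_{n-1} - 2 a_{n-2}] / D(n).
Since the indicial polynomial factors as (r - r_1)(r - r_2), D(n) = (r_1 + n - r_1)(r_1 + n - r_2) = n(n + 14/5).
Evaluating step by step (a_0 = 1):
  n = 1: D(1) = 1(1 + 14/5) = 19/5; numerator = 2(1) = 2; a_1 = (2)/(19/5) = 10/19
  n = 2: D(2) = 2(2 + 14/5) = 48/5; numerator = 2(10/19) - 2(1) = -18/19; a_2 = (-18/19)/(48/5) = -15/152
  n = 3: D(3) = 3(3 + 14/5) = 87/5; numerator = 2(-15/152) - 2(10/19) = -5/4; a_3 = (-5/4)/(87/5) = -25/348
  n = 4: D(4) = 4(4 + 14/5) = 136/5; numerator = 2(-25/348) - 2(-15/152) = 355/6612; a_4 = (355/6612)/(136/5) = 1775/899232

r = 4; a_0 = 1; a_1 = 10/19; a_2 = -15/152; a_3 = -25/348; a_4 = 1775/899232


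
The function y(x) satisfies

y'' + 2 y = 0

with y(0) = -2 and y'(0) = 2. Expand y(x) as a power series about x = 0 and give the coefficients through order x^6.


Ansatz: y(x) = sum_{n>=0} a_n x^n, so y'(x) = sum_{n>=1} n a_n x^(n-1) and y''(x) = sum_{n>=2} n(n-1) a_n x^(n-2).
Substitute into P(x) y'' + Q(x) y' + R(x) y = 0 with P(x) = 1, Q(x) = 0, R(x) = 2, and match powers of x.
Initial conditions: a_0 = -2, a_1 = 2.
Setting the coefficient of each power of x to zero and solving order by order (substituting the coefficients already found):
  x^0: 2 a_2 + 2 a_0 = 0  ->  2 a_2 = -2 a_0 = 4  ->  a_2 = 2
  x^1: 6 a_3 + 2 a_1 = 0  ->  6 a_3 = -2 a_1 = -4  ->  a_3 = -2/3
  x^2: 12 a_4 + 2 a_2 = 0  ->  12 a_4 = -2 a_2 = -4  ->  a_4 = -1/3
  x^3: 20 a_5 + 2 a_3 = 0  ->  20 a_5 = -2 a_3 = 4/3  ->  a_5 = 1/15
  x^4: 30 a_6 + 2 a_4 = 0  ->  30 a_6 = -2 a_4 = 2/3  ->  a_6 = 1/45
Truncated series: y(x) = -2 + 2 x + 2 x^2 - (2/3) x^3 - (1/3) x^4 + (1/15) x^5 + (1/45) x^6 + O(x^7).

a_0 = -2; a_1 = 2; a_2 = 2; a_3 = -2/3; a_4 = -1/3; a_5 = 1/15; a_6 = 1/45


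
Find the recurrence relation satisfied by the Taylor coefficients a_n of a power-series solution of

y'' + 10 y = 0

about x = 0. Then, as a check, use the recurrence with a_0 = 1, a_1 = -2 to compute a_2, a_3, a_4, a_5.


Substitute y = sum_n a_n x^n into y'' + (const) y = 0.
y''(x) = sum_{n>=0} (n+2)(n+1) a_{n+2} x^n.
The ODE becomes sum_n [(n+2)(n+1) a_{n+2} + 10 a_n] x^n = 0.
Setting each coefficient to zero gives the recurrence:
  (n+2)(n+1) a_{n+2} + 10 a_n = 0,
  a_{n+2} = -10 / ((n+1)(n+2)) a_n.

Check with a_0 = 1, a_1 = -2 (apply the recurrence for n = 0, 1, 2, 3): a_0 = 1, a_1 = -2, a_2 = -5, a_3 = 10/3, a_4 = 25/6, a_5 = -5/3.

a_{n+2} = -10/((n+1)(n+2)) * a_n; check: a_0 = 1, a_1 = -2, a_2 = -5, a_3 = 10/3, a_4 = 25/6, a_5 = -5/3


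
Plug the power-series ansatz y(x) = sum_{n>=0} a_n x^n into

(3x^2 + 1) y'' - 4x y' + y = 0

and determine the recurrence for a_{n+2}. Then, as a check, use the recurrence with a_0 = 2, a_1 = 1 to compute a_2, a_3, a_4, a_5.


Substitute y = sum_n a_n x^n.
(1 + 3 x^2) y'' contributes (n+2)(n+1) a_{n+2} + 3 n(n-1) a_n at x^n.
-4 x y'(x) contributes -4 n a_n at x^n.
y(x) contributes 1 a_n at x^n.
Matching x^n: (n+2)(n+1) a_{n+2} + (3 n(n-1) - 4 n + 1) a_n = 0.
Thus a_{n+2} = (-3 n(n-1) + 4 n - 1) / ((n+1)(n+2)) * a_n.

Check with a_0 = 2, a_1 = 1 (apply the recurrence for n = 0, 1, 2, 3): a_0 = 2, a_1 = 1, a_2 = -1, a_3 = 1/2, a_4 = -1/12, a_5 = -7/40.

a_(n+2) = (-3 n(n-1) + 4 n - 1) / ((n+1)(n+2)) * a_n; check: a_0 = 2, a_1 = 1, a_2 = -1, a_3 = 1/2, a_4 = -1/12, a_5 = -7/40


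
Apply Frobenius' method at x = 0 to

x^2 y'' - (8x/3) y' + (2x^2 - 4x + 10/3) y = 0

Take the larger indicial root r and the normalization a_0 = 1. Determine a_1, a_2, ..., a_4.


Write in Frobenius form y'' + (p(x)/x) y' + (q(x)/x^2) y = 0:
  p(x) = -8/3,  q(x) = 2x^2 - 4x + 10/3.
Indicial equation: r(r-1) + (-8/3) r + (10/3) = 0 -> roots r_1 = 2, r_2 = 5/3.
Take r = r_1 = 2. Let y(x) = x^r sum_{n>=0} a_n x^n with a_0 = 1.
Substitute y = x^r sum a_n x^n and match x^{r+n}. The recurrence is
  D(n) a_n - 4 a_{n-1} + 2 a_{n-2} = 0,  where D(n) = (r+n)(r+n-1) + (-8/3)(r+n) + (10/3).
  a_n = [4 a_{n-1} - 2 a_{n-2}] / D(n).
Since the indicial polynomial factors as (r - r_1)(r - r_2), D(n) = (r_1 + n - r_1)(r_1 + n - r_2) = n(n + 1/3).
Evaluating step by step (a_0 = 1):
  n = 1: D(1) = 1(1 + 1/3) = 4/3; numerator = 4(1) = 4; a_1 = (4)/(4/3) = 3
  n = 2: D(2) = 2(2 + 1/3) = 14/3; numerator = 4(3) - 2(1) = 10; a_2 = (10)/(14/3) = 15/7
  n = 3: D(3) = 3(3 + 1/3) = 10; numerator = 4(15/7) - 2(3) = 18/7; a_3 = (18/7)/(10) = 9/35
  n = 4: D(4) = 4(4 + 1/3) = 52/3; numerator = 4(9/35) - 2(15/7) = -114/35; a_4 = (-114/35)/(52/3) = -171/910

r = 2; a_0 = 1; a_1 = 3; a_2 = 15/7; a_3 = 9/35; a_4 = -171/910


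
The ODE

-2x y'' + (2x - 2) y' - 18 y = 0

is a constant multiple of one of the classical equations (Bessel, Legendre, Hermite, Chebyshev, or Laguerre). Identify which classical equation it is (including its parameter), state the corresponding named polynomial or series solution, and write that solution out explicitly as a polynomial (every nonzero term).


All three coefficients share the factor -2; dividing through by -2 gives  x y'' + (1 - x) y' + 9 y = 0.
This matches the Laguerre equation x y'' + (1 - x) y' + n y = 0 with n = 9; the polynomial solution is L_9(x).
With y = sum_k a_k x^k, matching x^k gives (k+1)k a_{k+1} + (k+1) a_{k+1} - k a_k + n a_k = 0, i.e. (k+1)^2 a_{k+1} = (k - n) a_k = (k - 9) a_k. The right side vanishes at k = 9, so the series terminates at degree 9.
Standard normalization L_n(0) = 1 gives a_0 = 1. Work upward with a_{k+1} = (k - 9) a_k / (k+1)^2:
  a_1 = (0 - 9)(1) / 1^2 = -9/1 = -9
  a_2 = (1 - 9)(-9) / 2^2 = 72/4 = 18
  a_3 = (2 - 9)(18) / 3^2 = -126/9 = -14
  a_4 = (3 - 9)(-14) / 4^2 = 84/16 = 21/4
  a_5 = (4 - 9)(21/4) / 5^2 = (-105/4)/25 = -21/20
  a_6 = (5 - 9)(-21/20) / 6^2 = (21/5)/36 = 7/60
  a_7 = (6 - 9)(7/60) / 7^2 = (-7/20)/49 = -1/140
  a_8 = (7 - 9)(-1/140) / 8^2 = (1/70)/64 = 1/4480
  a_9 = (8 - 9)(1/4480) / 9^2 = (-1/4480)/81 = -1/362880
Hence L_9(x) = -x^9/362880 + x^8/4480 - x^7/140 + 7 x^6/60 - 21 x^5/20 + 21 x^4/4 - 14 x^3 + 18 x^2 - 9 x + 1.

L_9(x); series = -x^9/362880 + x^8/4480 - x^7/140 + 7 x^6/60 - 21 x^5/20 + 21 x^4/4 - 14 x^3 + 18 x^2 - 9 x + 1


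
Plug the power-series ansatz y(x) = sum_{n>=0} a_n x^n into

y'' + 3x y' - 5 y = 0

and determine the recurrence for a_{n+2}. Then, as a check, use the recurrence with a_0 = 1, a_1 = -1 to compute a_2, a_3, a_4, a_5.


Substitute y = sum_n a_n x^n.
y''(x) has coefficient (n+2)(n+1) a_{n+2} at x^n;
3 x y'(x) has coefficient 3 n a_n at x^n (shift);
-5 y(x) has coefficient -5 a_n at x^n.
Matching x^n: (n+2)(n+1) a_{n+2} + (3n - 5) a_n = 0.
Thus a_{n+2} = (-3n + 5) / ((n+1)(n+2)) * a_n.

Check with a_0 = 1, a_1 = -1 (apply the recurrence for n = 0, 1, 2, 3): a_0 = 1, a_1 = -1, a_2 = 5/2, a_3 = -1/3, a_4 = -5/24, a_5 = 1/15.

a_(n+2) = (-3n + 5) / ((n+1)(n+2)) * a_n; check: a_0 = 1, a_1 = -1, a_2 = 5/2, a_3 = -1/3, a_4 = -5/24, a_5 = 1/15


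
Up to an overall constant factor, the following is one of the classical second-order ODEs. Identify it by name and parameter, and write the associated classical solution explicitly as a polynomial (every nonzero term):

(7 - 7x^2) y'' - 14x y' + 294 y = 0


All three coefficients share the factor 7; dividing through by 7 gives  (1 - x^2) y'' - 2x y' + 42 y = 0.
This matches the Legendre equation (1 - x^2) y'' - 2x y' + n(n+1) y = 0 (note the -2x y' term) with n(n+1) = 42, so n = 6; the polynomial solution is P_6(x).
With y = sum_k a_k x^k, matching x^k gives (k+2)(k+1) a_{k+2} = [k(k+1) - n(n+1)] a_k = (k - 6)(k + 7) a_k. The right side vanishes at k = 6, so the series with the parity of 6 terminates at degree 6.
Standard normalization (P_n(1) = 1): leading coefficient (2n)!/(2^n (n!)^2) = 479001600/(64*518400) = 231/16, so a_6 = 231/16. Work downward with a_k = (k+1)(k+2) a_{k+2} / ((k - 6)(k + 7)):
  a_4 = (5)(6)(231/16) / ((4 - 6)(4 + 7)) = (3465/8)/(-22) = -315/16
  a_2 = (3)(4)(-315/16) / ((2 - 6)(2 + 7)) = (-945/4)/(-36) = 105/16
  a_0 = (1)(2)(105/16) / ((0 - 6)(0 + 7)) = (105/8)/(-42) = -5/16
Hence P_6(x) = 231 x^6/16 - 315 x^4/16 + 105 x^2/16 - 5/16.

P_6(x); series = 231 x^6/16 - 315 x^4/16 + 105 x^2/16 - 5/16


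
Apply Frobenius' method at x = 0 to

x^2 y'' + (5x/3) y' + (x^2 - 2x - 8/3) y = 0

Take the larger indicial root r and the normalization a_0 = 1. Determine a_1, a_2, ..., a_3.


Write in Frobenius form y'' + (p(x)/x) y' + (q(x)/x^2) y = 0:
  p(x) = 5/3,  q(x) = x^2 - 2x - 8/3.
Indicial equation: r(r-1) + (5/3) r + (-8/3) = 0 -> roots r_1 = 4/3, r_2 = -2.
Take r = r_1 = 4/3. Let y(x) = x^r sum_{n>=0} a_n x^n with a_0 = 1.
Substitute y = x^r sum a_n x^n and match x^{r+n}. The recurrence is
  D(n) a_n - 2 a_{n-1} + 1 a_{n-2} = 0,  where D(n) = (r+n)(r+n-1) + (5/3)(r+n) + (-8/3).
  a_n = [2 a_{n-1} - 1 a_{n-2}] / D(n).
Since the indicial polynomial factors as (r - r_1)(r - r_2), D(n) = (r_1 + n - r_1)(r_1 + n - r_2) = n(n + 10/3).
Evaluating step by step (a_0 = 1):
  n = 1: D(1) = 1(1 + 10/3) = 13/3; numerator = 2(1) = 2; a_1 = (2)/(13/3) = 6/13
  n = 2: D(2) = 2(2 + 10/3) = 32/3; numerator = 2(6/13) - 1(1) = -1/13; a_2 = (-1/13)/(32/3) = -3/416
  n = 3: D(3) = 3(3 + 10/3) = 19; numerator = 2(-3/416) - 1(6/13) = -99/208; a_3 = (-99/208)/(19) = -99/3952

r = 4/3; a_0 = 1; a_1 = 6/13; a_2 = -3/416; a_3 = -99/3952


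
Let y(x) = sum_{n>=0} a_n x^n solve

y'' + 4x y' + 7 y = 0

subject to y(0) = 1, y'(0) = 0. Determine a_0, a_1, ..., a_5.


Ansatz: y(x) = sum_{n>=0} a_n x^n, so y'(x) = sum_{n>=1} n a_n x^(n-1) and y''(x) = sum_{n>=2} n(n-1) a_n x^(n-2).
Substitute into P(x) y'' + Q(x) y' + R(x) y = 0 with P(x) = 1, Q(x) = 4x, R(x) = 7, and match powers of x.
Initial conditions: a_0 = 1, a_1 = 0.
Setting the coefficient of each power of x to zero and solving order by order (substituting the coefficients already found):
  x^0: 2 a_2 + 7 a_0 = 0  ->  2 a_2 = -7 a_0 = -7  ->  a_2 = -7/2
  x^1: 6 a_3 + 11 a_1 = 0  ->  6 a_3 = -11 a_1 = 0  ->  a_3 = 0
  x^2: 12 a_4 + 15 a_2 = 0  ->  12 a_4 = -15 a_2 = 105/2  ->  a_4 = 35/8
  x^3: 20 a_5 + 19 a_3 = 0  ->  20 a_5 = -19 a_3 = 0  ->  a_5 = 0
Truncated series: y(x) = 1 - (7/2) x^2 + (35/8) x^4 + O(x^6).

a_0 = 1; a_1 = 0; a_2 = -7/2; a_3 = 0; a_4 = 35/8; a_5 = 0


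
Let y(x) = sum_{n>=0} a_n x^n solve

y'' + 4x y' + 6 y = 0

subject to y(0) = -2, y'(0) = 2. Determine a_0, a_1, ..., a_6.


Ansatz: y(x) = sum_{n>=0} a_n x^n, so y'(x) = sum_{n>=1} n a_n x^(n-1) and y''(x) = sum_{n>=2} n(n-1) a_n x^(n-2).
Substitute into P(x) y'' + Q(x) y' + R(x) y = 0 with P(x) = 1, Q(x) = 4x, R(x) = 6, and match powers of x.
Initial conditions: a_0 = -2, a_1 = 2.
Setting the coefficient of each power of x to zero and solving order by order (substituting the coefficients already found):
  x^0: 2 a_2 + 6 a_0 = 0  ->  2 a_2 = -6 a_0 = 12  ->  a_2 = 6
  x^1: 6 a_3 + 10 a_1 = 0  ->  6 a_3 = -10 a_1 = -20  ->  a_3 = -10/3
  x^2: 12 a_4 + 14 a_2 = 0  ->  12 a_4 = -14 a_2 = -84  ->  a_4 = -7
  x^3: 20 a_5 + 18 a_3 = 0  ->  20 a_5 = -18 a_3 = 60  ->  a_5 = 3
  x^4: 30 a_6 + 22 a_4 = 0  ->  30 a_6 = -22 a_4 = 154  ->  a_6 = 77/15
Truncated series: y(x) = -2 + 2 x + 6 x^2 - (10/3) x^3 - 7 x^4 + 3 x^5 + (77/15) x^6 + O(x^7).

a_0 = -2; a_1 = 2; a_2 = 6; a_3 = -10/3; a_4 = -7; a_5 = 3; a_6 = 77/15


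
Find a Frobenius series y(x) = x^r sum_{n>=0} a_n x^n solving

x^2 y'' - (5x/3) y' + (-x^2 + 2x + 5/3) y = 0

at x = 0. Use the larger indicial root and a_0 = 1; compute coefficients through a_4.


Write in Frobenius form y'' + (p(x)/x) y' + (q(x)/x^2) y = 0:
  p(x) = -5/3,  q(x) = -x^2 + 2x + 5/3.
Indicial equation: r(r-1) + (-5/3) r + (5/3) = 0 -> roots r_1 = 5/3, r_2 = 1.
Take r = r_1 = 5/3. Let y(x) = x^r sum_{n>=0} a_n x^n with a_0 = 1.
Substitute y = x^r sum a_n x^n and match x^{r+n}. The recurrence is
  D(n) a_n + 2 a_{n-1} - 1 a_{n-2} = 0,  where D(n) = (r+n)(r+n-1) + (-5/3)(r+n) + (5/3).
  a_n = [-2 a_{n-1} + 1 a_{n-2}] / D(n).
Since the indicial polynomial factors as (r - r_1)(r - r_2), D(n) = (r_1 + n - r_1)(r_1 + n - r_2) = n(n + 2/3).
Evaluating step by step (a_0 = 1):
  n = 1: D(1) = 1(1 + 2/3) = 5/3; numerator = -2(1) = -2; a_1 = (-2)/(5/3) = -6/5
  n = 2: D(2) = 2(2 + 2/3) = 16/3; numerator = -2(-6/5) + 1(1) = 17/5; a_2 = (17/5)/(16/3) = 51/80
  n = 3: D(3) = 3(3 + 2/3) = 11; numerator = -2(51/80) + 1(-6/5) = -99/40; a_3 = (-99/40)/(11) = -9/40
  n = 4: D(4) = 4(4 + 2/3) = 56/3; numerator = -2(-9/40) + 1(51/80) = 87/80; a_4 = (87/80)/(56/3) = 261/4480

r = 5/3; a_0 = 1; a_1 = -6/5; a_2 = 51/80; a_3 = -9/40; a_4 = 261/4480
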